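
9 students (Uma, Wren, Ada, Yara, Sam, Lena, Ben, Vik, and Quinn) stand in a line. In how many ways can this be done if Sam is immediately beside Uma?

Place the 7 others and the Sam-Uma pair as 8 objects in a line; the pair has 2 internal arrangements.
That gives 2 × 8! = 2 × 40320 = 80640.

80640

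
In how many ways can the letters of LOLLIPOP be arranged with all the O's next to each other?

420

Treat the 2 copies of O as a single block. The multiset to arrange is then {OO, I, L, L, L, P, P}, 7 items in all.
That gives (7)!/(3!·2!) = 420 arrangements.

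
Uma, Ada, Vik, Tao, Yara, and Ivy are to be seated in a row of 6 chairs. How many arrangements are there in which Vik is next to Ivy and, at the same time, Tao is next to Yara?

Treat {Vik,Ivy} as one block (2 orders) and {Tao,Yara} as another (2 orders).
That leaves 4 units to arrange: 2 × 2 × 4! = 4 × 24 = 96.

96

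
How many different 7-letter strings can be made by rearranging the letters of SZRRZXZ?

420

SZRRZXZ has 7 letters with R appearing twice and Z appearing 3 times.
Dividing 7! = 5040 by 3!·2! = 12 for the repeated letters gives 420.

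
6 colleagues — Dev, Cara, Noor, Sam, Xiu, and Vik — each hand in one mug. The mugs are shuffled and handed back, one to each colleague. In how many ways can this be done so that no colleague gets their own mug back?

265

Let Aᵢ be the assignments in which colleague i gets their own mug. We want the size of the complement of A₁∪…∪A_6.
By inclusion–exclusion this is Σ_{j=0}^{6} (−1)^j C(6,j)·(6−j)!.
Computing: 720 − 720 + 360 − 120 + 30 − 6 + 1 = 265.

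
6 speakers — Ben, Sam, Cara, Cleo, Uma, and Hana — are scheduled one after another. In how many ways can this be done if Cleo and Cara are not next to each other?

480

Of the 6! = 720 arrangements, those with Cleo and Cara adjacent number 2 × 5! = 240 (treat the pair as a block with 2 internal orders).
Complementary counting: 720 − 240 = 480.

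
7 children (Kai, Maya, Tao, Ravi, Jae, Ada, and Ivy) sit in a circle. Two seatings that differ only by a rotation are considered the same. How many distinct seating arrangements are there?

Around a circle, 7 distinct people have 7!/7 = (6)! = 720 rotationally distinct seatings.

720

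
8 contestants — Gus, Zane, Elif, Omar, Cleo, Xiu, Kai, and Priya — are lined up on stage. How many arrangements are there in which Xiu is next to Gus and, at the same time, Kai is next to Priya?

Treat {Xiu,Gus} as one block (2 orders) and {Kai,Priya} as another (2 orders).
That leaves 6 units to arrange: 2 × 2 × 6! = 4 × 720 = 2880.

2880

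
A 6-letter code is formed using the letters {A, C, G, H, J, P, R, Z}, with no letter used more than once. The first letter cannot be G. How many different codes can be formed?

17640

The first letter has 8−1 = 7 choices (anything except G).
The remaining 5 letters are filled from the other 7 symbols without repetition: 7 × 6 × 5 × 4 × 3 = 2520.
Total: 7 × 2520 = 17640.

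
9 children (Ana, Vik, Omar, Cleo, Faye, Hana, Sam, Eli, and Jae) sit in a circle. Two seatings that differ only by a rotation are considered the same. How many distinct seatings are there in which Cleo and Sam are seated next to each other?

10080

Treat {Cleo, Sam} as one unit (2 internal orders) and seat the resulting 8 units around the table: (7)! circular arrangements.
So 2 × (7)! = 2 × 5040 = 10080.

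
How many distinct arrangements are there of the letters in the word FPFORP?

180

FPFORP has 6 letters with F appearing twice and P appearing twice.
The number of distinct arrangements is 6!/(2!·2!) = 720/4 = 180.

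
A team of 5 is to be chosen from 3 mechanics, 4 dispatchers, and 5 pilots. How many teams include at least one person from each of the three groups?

590

With no constraint there are C(12,5) = 792 possible selections.
Subtract selections that omit an entire group: no mechanics → C(9,5) = 126; no dispatchers → C(8,5) = 56; no pilots → C(7,5) = 21.
Add back selections omitting two groups (i.e. drawn from a single group): C(3,5) + C(4,5) + C(5,5) = 1.
By inclusion–exclusion: 792 − 203 + 1 = 590.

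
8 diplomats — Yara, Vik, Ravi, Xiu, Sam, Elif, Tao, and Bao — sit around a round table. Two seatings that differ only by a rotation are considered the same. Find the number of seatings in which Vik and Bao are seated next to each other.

1440

Glue Vik and Bao into a block (2 internal orders). Seating 7 units around a circle gives (6)! arrangements.
So 2 × (6)! = 2 × 720 = 1440.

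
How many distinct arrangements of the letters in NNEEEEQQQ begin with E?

560

Fix E in the first position and arrange the remaining 8 letters.
Those 8 letters have E appearing 3 times, N appearing twice, and Q appearing 3 times, giving (8)!/(3!·3!·2!) = 560.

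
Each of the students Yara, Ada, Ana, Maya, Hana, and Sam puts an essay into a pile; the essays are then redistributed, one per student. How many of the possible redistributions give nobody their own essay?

Count assignments avoiding every fixed point. For any j of the 6 students fixed to their own essay, the other 6−j can be arranged in (6−j)! ways.
By inclusion–exclusion this is Σ_{j=0}^{6} (−1)^j C(6,j)·(6−j)!.
Computing: 720 − 720 + 360 − 120 + 30 − 6 + 1 = 265.

265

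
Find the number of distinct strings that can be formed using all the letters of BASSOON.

1260

BASSOON has 7 letters with O appearing twice and S appearing twice.
The number of distinct arrangements is 7!/(2!·2!) = 5040/4 = 1260.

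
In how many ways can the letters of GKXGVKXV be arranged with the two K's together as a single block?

630

Treat the 2 copies of K as a single block. The multiset to arrange is then {KK, G, G, V, V, X, X}, 7 items in all.
That gives (7)!/(2!·2!·2!) = 630 arrangements.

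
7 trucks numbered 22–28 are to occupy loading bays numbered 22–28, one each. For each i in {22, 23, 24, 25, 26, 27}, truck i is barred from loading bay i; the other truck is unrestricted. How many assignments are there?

2119

Let Aᵢ (for 22 ≤ i ≤ 27) be the placements that put truck i in its forbidden loading bay. Any j of these fix j positions, leaving (7−j)! ways to fill the rest, and there are C(6,j) ways to pick which j.
By inclusion–exclusion, the number of valid placements is Σ_{j=0}^{6} (−1)^j C(6,j)·(7−j)!.
Computing: 5040 − 4320 + 1800 − 480 + 90 − 12 + 1 = 2119.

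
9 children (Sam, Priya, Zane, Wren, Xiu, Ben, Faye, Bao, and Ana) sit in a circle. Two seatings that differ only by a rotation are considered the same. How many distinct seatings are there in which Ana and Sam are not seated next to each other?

All circular seatings of 9 people number (8)! = 40320.
Seatings with Ana beside Sam: treat them as a block with 2 internal orders, giving 2 × (7)! = 10080.
Subtracting, 40320 − 10080 = 30240.

30240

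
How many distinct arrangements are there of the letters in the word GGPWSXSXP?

Letter multiplicities in GGPWSXSXP: G×2, P×2, S×2, W×1, X×2.
Dividing 9! = 362880 by 2!·2!·2!·2! = 16 for the repeated letters gives 22680.

22680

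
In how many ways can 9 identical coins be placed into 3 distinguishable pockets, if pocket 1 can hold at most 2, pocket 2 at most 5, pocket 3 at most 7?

Ignoring the caps, the number of non-negative solutions to x_1+…+x_3 = 9 is C(11,2) = 55.
Subtract solutions that violate a single cap (substitute x_i' = x_i − (cap_i+1)): x_1 ≥ 3 gives C(8,2) = 28; x_2 ≥ 6 gives C(5,2) = 10; x_3 ≥ 8 gives C(3,2) = 3. Together 41.
Add back pairs where two caps are both exceeded: 1 + 0 + 0 = 1.
By inclusion–exclusion the count is 55 − 41 + 1 = 15.

15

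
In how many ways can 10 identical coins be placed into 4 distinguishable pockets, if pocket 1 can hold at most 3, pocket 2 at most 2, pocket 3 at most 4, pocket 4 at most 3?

Without the upper bounds there are C(13,3) = 286 ways to split 10 among 4 pockets.
Subtract solutions that violate a single cap (substitute x_i' = x_i − (cap_i+1)): x_1 ≥ 4 gives C(9,3) = 84; x_2 ≥ 3 gives C(10,3) = 120; x_3 ≥ 5 gives C(8,3) = 56; x_4 ≥ 4 gives C(9,3) = 84. Together 344.
Add back pairs where two caps are both exceeded: 20 + 4 + 10 + 10 + 20 + 4 = 68.
By inclusion–exclusion the count is 286 − 344 + 68 = 10.

10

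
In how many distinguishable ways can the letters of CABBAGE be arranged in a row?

1260

The 7 letters of CABBAGE have repeats: A appearing twice and B appearing twice.
Dividing 7! = 5040 by 2!·2! = 4 for the repeated letters gives 1260.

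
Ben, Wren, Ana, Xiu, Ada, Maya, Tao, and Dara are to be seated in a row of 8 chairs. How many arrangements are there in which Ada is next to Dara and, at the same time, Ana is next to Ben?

2880

Treat {Ada,Dara} as one block (2 orders) and {Ana,Ben} as another (2 orders).
That leaves 6 units to arrange: 2 × 2 × 6! = 4 × 720 = 2880.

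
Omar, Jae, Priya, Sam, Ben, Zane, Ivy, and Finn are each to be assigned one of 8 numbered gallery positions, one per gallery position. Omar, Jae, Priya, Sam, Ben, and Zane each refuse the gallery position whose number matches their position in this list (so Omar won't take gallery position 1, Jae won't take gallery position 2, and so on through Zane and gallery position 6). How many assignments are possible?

Let Aᵢ (for 1 ≤ i ≤ 6) be the placements that put person i in their forbidden gallery position. Any j of these fix j positions, leaving (8−j)! ways to fill the rest, and there are C(6,j) ways to pick which j.
By inclusion–exclusion, the number of valid placements is Σ_{j=0}^{6} (−1)^j C(6,j)·(8−j)!.
Computing: 40320 − 30240 + 10800 − 2400 + 360 − 36 + 2 = 18806.

18806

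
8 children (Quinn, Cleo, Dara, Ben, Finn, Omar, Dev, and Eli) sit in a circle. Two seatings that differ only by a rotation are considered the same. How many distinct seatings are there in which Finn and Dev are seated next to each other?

Treat {Finn, Dev} as one unit (2 internal orders) and seat the resulting 7 units around the table: (6)! circular arrangements.
So 2 × (6)! = 2 × 720 = 1440.

1440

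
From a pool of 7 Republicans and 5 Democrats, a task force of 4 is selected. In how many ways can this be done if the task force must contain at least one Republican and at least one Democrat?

455

Total 4-person selections from all 12: C(12,4) = 495.
Selections missing a whole group: no Republicans → C(5,4) = 5; no Democrats → C(7,4) = 35.
Both groups omitted at once is impossible, so 495 − 40 = 455.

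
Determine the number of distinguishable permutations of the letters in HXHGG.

30

Letter multiplicities in HXHGG: G×2, H×2, X×1.
Dividing 5! = 120 by 2!·2! = 4 for the repeated letters gives 30.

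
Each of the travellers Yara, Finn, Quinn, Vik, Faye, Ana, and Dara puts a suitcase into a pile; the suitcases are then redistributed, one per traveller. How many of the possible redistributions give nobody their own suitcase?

Count assignments avoiding every fixed point. For any j of the 7 travellers fixed to their own suitcase, the other 7−j can be arranged in (7−j)! ways.
By inclusion–exclusion this is Σ_{j=0}^{7} (−1)^j C(7,j)·(7−j)!.
Computing: 5040 − 5040 + 2520 − 840 + 210 − 42 + 7 − 1 = 1854.

1854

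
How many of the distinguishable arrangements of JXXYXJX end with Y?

15

With the last slot taken by Y, it remains to arrange the other 6 letters (JXXXJX).
Those 6 letters have J appearing twice and X appearing 4 times, giving (6)!/(4!·2!) = 15.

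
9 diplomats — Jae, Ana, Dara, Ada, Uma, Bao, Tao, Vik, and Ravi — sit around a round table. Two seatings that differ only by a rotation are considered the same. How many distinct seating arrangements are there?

Around a circle, 9 distinct people have 9!/9 = (8)! = 40320 rotationally distinct seatings.

40320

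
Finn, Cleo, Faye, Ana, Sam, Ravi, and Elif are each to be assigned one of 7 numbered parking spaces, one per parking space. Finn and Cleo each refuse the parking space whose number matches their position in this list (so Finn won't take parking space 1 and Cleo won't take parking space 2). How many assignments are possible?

3720

Let Aᵢ (for i ∈ {1, 2}) be the placements that put person i in their forbidden parking space. Any j of these fix j positions, leaving (7−j)! ways to fill the rest, and there are C(2,j) ways to pick which j.
By inclusion–exclusion, the number of valid placements is Σ_{j=0}^{2} (−1)^j C(2,j)·(7−j)!.
Computing: 5040 − 1440 + 120 = 3720.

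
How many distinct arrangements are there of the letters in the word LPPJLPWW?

LPPJLPWW has 8 letters with L appearing twice, P appearing 3 times, and W appearing twice.
The number of distinct arrangements is 8!/(3!·2!·2!) = 40320/24 = 1680.

1680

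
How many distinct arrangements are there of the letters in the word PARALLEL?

Letter multiplicities in PARALLEL: A×2, E×1, L×3, P×1, R×1.
So there are 8! / (3!·2!) = 3360 distinguishable arrangements.

3360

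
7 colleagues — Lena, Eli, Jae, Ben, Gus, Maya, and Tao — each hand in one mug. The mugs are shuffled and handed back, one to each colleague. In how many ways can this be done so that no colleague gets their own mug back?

Let Aᵢ be the assignments in which colleague i gets their own mug. We want the size of the complement of A₁∪…∪A_7.
By inclusion–exclusion this is Σ_{j=0}^{7} (−1)^j C(7,j)·(7−j)!.
Computing: 5040 − 5040 + 2520 − 840 + 210 − 42 + 7 − 1 = 1854.

1854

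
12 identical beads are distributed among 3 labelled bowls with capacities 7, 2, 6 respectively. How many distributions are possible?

By stars and bars, unrestricted non-negative solutions to x_1+…+x_3 = 12 number C(12+2,2) = 91.
Subtract solutions that violate a single cap (substitute x_i' = x_i − (cap_i+1)): x_1 ≥ 8 gives C(6,2) = 15; x_2 ≥ 3 gives C(11,2) = 55; x_3 ≥ 7 gives C(7,2) = 21. Together 91.
Add back pairs where two caps are both exceeded: 3 + 0 + 6 = 9.
By inclusion–exclusion the count is 91 − 91 + 9 = 9.

9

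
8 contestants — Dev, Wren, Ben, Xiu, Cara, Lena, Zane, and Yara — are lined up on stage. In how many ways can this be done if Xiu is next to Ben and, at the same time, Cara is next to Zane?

Treat {Xiu,Ben} as one block (2 orders) and {Cara,Zane} as another (2 orders).
That leaves 6 units to arrange: 2 × 2 × 6! = 4 × 720 = 2880.

2880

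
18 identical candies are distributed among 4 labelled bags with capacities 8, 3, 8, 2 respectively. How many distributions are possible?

19

Ignoring the caps, the number of non-negative solutions to x_1+…+x_4 = 18 is C(21,3) = 1330.
Subtract solutions that violate a single cap (substitute x_i' = x_i − (cap_i+1)): x_1 ≥ 9 gives C(12,3) = 220; x_2 ≥ 4 gives C(17,3) = 680; x_3 ≥ 9 gives C(12,3) = 220; x_4 ≥ 3 gives C(18,3) = 816. Together 1936.
Add back pairs where two caps are both exceeded: 56 + 1 + 84 + 56 + 364 + 84 = 645.
Subtract triples: 0 + 10 + 0 + 10 = 20.
By inclusion–exclusion the count is 1330 − 1936 + 645 − 20 = 19.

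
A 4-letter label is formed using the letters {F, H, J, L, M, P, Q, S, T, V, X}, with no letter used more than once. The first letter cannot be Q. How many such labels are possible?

7200

The first letter has 11−1 = 10 choices (anything except Q).
The remaining 3 letters are filled from the other 10 symbols without repetition: 10 × 9 × 8 = 720.
Total: 10 × 720 = 7200.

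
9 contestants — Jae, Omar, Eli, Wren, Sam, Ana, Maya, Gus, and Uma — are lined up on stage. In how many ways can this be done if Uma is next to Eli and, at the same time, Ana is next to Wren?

Treat {Uma,Eli} as one block (2 orders) and {Ana,Wren} as another (2 orders).
That leaves 7 units to arrange: 2 × 2 × 7! = 4 × 5040 = 20160.

20160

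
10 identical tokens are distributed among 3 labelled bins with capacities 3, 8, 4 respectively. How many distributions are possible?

Without the upper bounds there are C(12,2) = 66 ways to split 10 among 3 bins.
Subtract solutions that violate a single cap (substitute x_i' = x_i − (cap_i+1)): x_1 ≥ 4 gives C(8,2) = 28; x_2 ≥ 9 gives C(3,2) = 3; x_3 ≥ 5 gives C(7,2) = 21. Together 52.
Add back pairs where two caps are both exceeded: 0 + 3 + 0 = 3.
By inclusion–exclusion the count is 66 − 52 + 3 = 17.

17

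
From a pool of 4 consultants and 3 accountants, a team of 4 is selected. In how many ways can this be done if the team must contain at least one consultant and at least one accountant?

Unrestricted: C(7,4) = 35 ways to pick any 4 of the 7.
Subtract selections that omit an entire group: no consultants → C(3,4) = 0; no accountants → C(4,4) = 1.
Both groups omitted at once is impossible, so 35 − 1 = 34.

34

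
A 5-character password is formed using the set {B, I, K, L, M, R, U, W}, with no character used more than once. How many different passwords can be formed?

Choose and order 5 of the 8 symbols: the first character has 8 options, the next 7, and so on down to 4.
That product is 8 × 7 × 6 × 5 × 4 = 6720.

6720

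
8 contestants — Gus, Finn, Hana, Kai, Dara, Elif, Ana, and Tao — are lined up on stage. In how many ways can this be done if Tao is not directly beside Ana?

30240

Of the 8! = 40320 arrangements, those with Tao and Ana adjacent number 2 × 7! = 10080 (treat the pair as a block with 2 internal orders).
Complementary counting: 40320 − 10080 = 30240.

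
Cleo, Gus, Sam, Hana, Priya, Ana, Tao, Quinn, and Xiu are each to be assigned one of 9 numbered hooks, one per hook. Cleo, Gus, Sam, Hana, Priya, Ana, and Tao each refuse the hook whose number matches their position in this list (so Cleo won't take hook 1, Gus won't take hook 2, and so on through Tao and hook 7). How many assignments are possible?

165016

Let Aᵢ (for 1 ≤ i ≤ 7) be the placements that put person i in their forbidden hook. Any j of these fix j positions, leaving (9−j)! ways to fill the rest, and there are C(7,j) ways to pick which j.
By inclusion–exclusion, the number of valid placements is Σ_{j=0}^{7} (−1)^j C(7,j)·(9−j)!.
Computing: 362880 − 282240 + 105840 − 25200 + 4200 − 504 + 42 − 2 = 165016.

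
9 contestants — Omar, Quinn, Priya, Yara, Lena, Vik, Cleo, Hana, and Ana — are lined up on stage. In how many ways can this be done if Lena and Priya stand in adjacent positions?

80640

Glue Lena and Priya into one block (2 internal orders), leaving 8 units to arrange in a row.
That gives 2 × 8! = 2 × 40320 = 80640.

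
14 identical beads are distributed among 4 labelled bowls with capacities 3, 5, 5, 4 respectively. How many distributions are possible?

20

Without the upper bounds there are C(17,3) = 680 ways to split 14 among 4 bowls.
Subtract solutions that violate a single cap (substitute x_i' = x_i − (cap_i+1)): x_1 ≥ 4 gives C(13,3) = 286; x_2 ≥ 6 gives C(11,3) = 165; x_3 ≥ 6 gives C(11,3) = 165; x_4 ≥ 5 gives C(12,3) = 220. Together 836.
Add back pairs where two caps are both exceeded: 35 + 35 + 56 + 10 + 20 + 20 = 176.
By inclusion–exclusion the count is 680 − 836 + 176 = 20.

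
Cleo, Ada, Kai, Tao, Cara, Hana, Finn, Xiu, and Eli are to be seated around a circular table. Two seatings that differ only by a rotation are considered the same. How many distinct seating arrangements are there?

Seat Cleo anywhere (absorbing the rotational symmetry), then permute the other 8: (8)! = 40320.

40320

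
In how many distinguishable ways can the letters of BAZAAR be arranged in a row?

120

Letter multiplicities in BAZAAR: A×3, B×1, R×1, Z×1.
Dividing 6! = 720 by 3! = 6 for the repeated letters gives 120.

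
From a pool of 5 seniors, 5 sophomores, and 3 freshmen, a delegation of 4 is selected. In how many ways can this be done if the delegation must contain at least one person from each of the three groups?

With no constraint there are C(13,4) = 715 possible selections.
Subtract selections that omit an entire group: no seniors → C(8,4) = 70; no sophomores → C(8,4) = 70; no freshmen → C(10,4) = 210.
Add back selections omitting two groups (i.e. drawn from a single group): C(5,4) + C(5,4) + C(3,4) = 10.
By inclusion–exclusion: 715 − 350 + 10 = 375.

375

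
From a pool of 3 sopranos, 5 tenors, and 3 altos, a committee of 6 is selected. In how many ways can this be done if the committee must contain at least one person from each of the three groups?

Unrestricted: C(11,6) = 462 ways to pick any 6 of the 11.
Selections missing a whole group: no sopranos → C(8,6) = 28; no tenors → C(6,6) = 1; no altos → C(8,6) = 28.
Add back selections omitting two groups (i.e. drawn from a single group): C(3,6) + C(5,6) + C(3,6) = 0.
By inclusion–exclusion: 462 − 57 + 0 = 405.

405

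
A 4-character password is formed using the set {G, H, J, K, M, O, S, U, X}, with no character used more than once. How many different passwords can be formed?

3024

With no repetition, fill the 4 characters in order: 9 choices, then 8, down to 6.
That product is 9 × 8 × 7 × 6 = 3024.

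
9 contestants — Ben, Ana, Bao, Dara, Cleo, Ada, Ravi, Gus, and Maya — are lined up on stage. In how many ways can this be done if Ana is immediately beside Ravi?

Treat {Ana, Ravi} as a single unit. There are 8 units to order, and the pair itself can be ordered 2 ways.
That gives 2 × 8! = 2 × 40320 = 80640.

80640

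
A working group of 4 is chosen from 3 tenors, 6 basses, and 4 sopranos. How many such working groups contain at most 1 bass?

245

Split by how many basses are chosen (0 through 1).
Sum: C(6,0)·C(7,4) + C(6,1)·C(7,3) = 35 + 210 = 245.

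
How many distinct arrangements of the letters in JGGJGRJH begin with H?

140

With the first slot taken by H, it remains to arrange the other 7 letters (JGGJGRJ).
Those 7 letters have G appearing 3 times and J appearing 3 times, giving (7)!/(3!·3!) = 140.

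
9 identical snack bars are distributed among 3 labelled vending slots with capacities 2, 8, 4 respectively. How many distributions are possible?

Ignoring the caps, the number of non-negative solutions to x_1+…+x_3 = 9 is C(11,2) = 55.
Subtract solutions that violate a single cap (substitute x_i' = x_i − (cap_i+1)): x_1 ≥ 3 gives C(8,2) = 28; x_2 ≥ 9 gives C(2,2) = 1; x_3 ≥ 5 gives C(6,2) = 15. Together 44.
Add back pairs where two caps are both exceeded: 0 + 3 + 0 = 3.
By inclusion–exclusion the count is 55 − 44 + 3 = 14.

14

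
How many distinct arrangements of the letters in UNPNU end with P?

6

Fix P in the last position and arrange the remaining 4 letters.
Those 4 letters have N appearing twice and U appearing twice, giving (4)!/(2!·2!) = 6.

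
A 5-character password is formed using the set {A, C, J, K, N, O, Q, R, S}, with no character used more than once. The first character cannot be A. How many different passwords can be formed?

The first character has 9−1 = 8 choices (anything except A).
The remaining 4 characters are filled from the other 8 symbols without repetition: 8 × 7 × 6 × 5 = 1680.
Total: 8 × 1680 = 13440.

13440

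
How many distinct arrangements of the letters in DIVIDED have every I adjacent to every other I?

120

Treat the 2 copies of I as a single block. The multiset to arrange is then {II, D, D, D, E, V}, 6 items in all.
That gives (6)!/(3!) = 120 arrangements.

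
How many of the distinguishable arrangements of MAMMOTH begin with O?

120

Fix O in the first position and arrange the remaining 6 letters.
Those 6 letters have M appearing 3 times, giving (6)!/(3!) = 120.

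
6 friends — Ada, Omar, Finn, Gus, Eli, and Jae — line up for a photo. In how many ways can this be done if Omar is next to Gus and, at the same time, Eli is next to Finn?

96

Treat {Omar,Gus} as one block (2 orders) and {Eli,Finn} as another (2 orders).
That leaves 4 units to arrange: 2 × 2 × 4! = 4 × 24 = 96.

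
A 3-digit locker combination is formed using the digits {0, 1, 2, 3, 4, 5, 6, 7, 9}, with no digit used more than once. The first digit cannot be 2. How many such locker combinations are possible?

The first digit has 9−1 = 8 choices (anything except 2).
The remaining 2 digits are filled from the other 8 symbols without repetition: 8 × 7 = 56.
Total: 8 × 56 = 448.

448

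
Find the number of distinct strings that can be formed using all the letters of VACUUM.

360

Letter multiplicities in VACUUM: A×1, C×1, M×1, U×2, V×1.
Dividing 6! = 720 by 2! = 2 for the repeated letters gives 360.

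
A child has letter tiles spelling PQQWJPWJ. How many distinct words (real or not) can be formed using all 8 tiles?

The 8 letters of PQQWJPWJ have repeats: J appearing twice, P appearing twice, Q appearing twice, and W appearing twice.
The number of distinct arrangements is 8!/(2!·2!·2!·2!) = 40320/16 = 2520.

2520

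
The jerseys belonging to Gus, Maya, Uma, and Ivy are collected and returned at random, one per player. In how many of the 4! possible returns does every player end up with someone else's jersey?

This is the derangement count D_4: permutations of 4 items with no fixed point.
By inclusion–exclusion this is Σ_{j=0}^{4} (−1)^j C(4,j)·(4−j)!.
Computing: 24 − 24 + 12 − 4 + 1 = 9.

9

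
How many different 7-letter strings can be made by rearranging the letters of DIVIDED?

The 7 letters of DIVIDED have repeats: D appearing 3 times and I appearing twice.
Dividing 7! = 5040 by 3!·2! = 12 for the repeated letters gives 420.

420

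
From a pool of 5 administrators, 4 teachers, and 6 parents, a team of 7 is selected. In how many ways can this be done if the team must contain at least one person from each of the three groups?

5949

With no constraint there are C(15,7) = 6435 possible selections.
Selections missing a whole group: no administrators → C(10,7) = 120; no teachers → C(11,7) = 330; no parents → C(9,7) = 36.
Add back selections omitting two groups (i.e. drawn from a single group): C(5,7) + C(4,7) + C(6,7) = 0.
By inclusion–exclusion: 6435 − 486 + 0 = 5949.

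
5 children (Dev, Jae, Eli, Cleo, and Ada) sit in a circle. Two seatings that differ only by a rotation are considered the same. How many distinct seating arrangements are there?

24

Seat Dev anywhere (absorbing the rotational symmetry), then permute the other 4: (4)! = 24.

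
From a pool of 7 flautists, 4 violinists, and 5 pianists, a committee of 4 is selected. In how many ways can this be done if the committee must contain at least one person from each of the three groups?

With no constraint there are C(16,4) = 1820 possible selections.
Selections missing a whole group: no flautists → C(9,4) = 126; no violinists → C(12,4) = 495; no pianists → C(11,4) = 330.
Add back selections omitting two groups (i.e. drawn from a single group): C(7,4) + C(4,4) + C(5,4) = 41.
By inclusion–exclusion: 1820 − 951 + 41 = 910.

910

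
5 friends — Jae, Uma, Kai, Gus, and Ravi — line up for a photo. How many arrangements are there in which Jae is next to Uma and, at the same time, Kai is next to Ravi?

24

Treat {Jae,Uma} as one block (2 orders) and {Kai,Ravi} as another (2 orders).
That leaves 3 units to arrange: 2 × 2 × 3! = 4 × 6 = 24.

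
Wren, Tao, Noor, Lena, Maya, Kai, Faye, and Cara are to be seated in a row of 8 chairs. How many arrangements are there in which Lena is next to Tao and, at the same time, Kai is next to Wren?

Treat {Lena,Tao} as one block (2 orders) and {Kai,Wren} as another (2 orders).
That leaves 6 units to arrange: 2 × 2 × 6! = 4 × 720 = 2880.

2880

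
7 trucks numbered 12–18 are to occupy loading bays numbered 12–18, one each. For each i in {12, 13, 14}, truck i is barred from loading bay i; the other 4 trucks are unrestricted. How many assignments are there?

Let Aᵢ (for i ∈ {12, 13, 14}) be the placements that put truck i in its forbidden loading bay. Any j of these fix j positions, leaving (7−j)! ways to fill the rest, and there are C(3,j) ways to pick which j.
By inclusion–exclusion, the number of valid placements is Σ_{j=0}^{3} (−1)^j C(3,j)·(7−j)!.
Computing: 5040 − 2160 + 360 − 24 = 3216.

3216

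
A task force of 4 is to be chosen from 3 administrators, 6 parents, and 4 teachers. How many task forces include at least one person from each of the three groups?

360

With no constraint there are C(13,4) = 715 possible selections.
Subtract selections that omit an entire group: no administrators → C(10,4) = 210; no parents → C(7,4) = 35; no teachers → C(9,4) = 126.
Add back selections omitting two groups (i.e. drawn from a single group): C(3,4) + C(6,4) + C(4,4) = 16.
By inclusion–exclusion: 715 − 371 + 16 = 360.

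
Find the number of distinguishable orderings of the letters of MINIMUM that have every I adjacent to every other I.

Treat the 2 copies of I as a single block. The multiset to arrange is then {II, M, M, M, N, U}, 6 items in all.
That gives (6)!/(3!) = 120 arrangements.

120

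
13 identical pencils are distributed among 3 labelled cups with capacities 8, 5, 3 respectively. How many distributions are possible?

By stars and bars, unrestricted non-negative solutions to x_1+…+x_3 = 13 number C(13+2,2) = 105.
Subtract solutions that violate a single cap (substitute x_i' = x_i − (cap_i+1)): x_1 ≥ 9 gives C(6,2) = 15; x_2 ≥ 6 gives C(9,2) = 36; x_3 ≥ 4 gives C(11,2) = 55. Together 106.
Add back pairs where two caps are both exceeded: 0 + 1 + 10 = 11.
By inclusion–exclusion the count is 105 − 106 + 11 = 10.

10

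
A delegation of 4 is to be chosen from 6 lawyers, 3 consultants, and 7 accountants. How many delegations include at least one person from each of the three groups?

819

Unrestricted: C(16,4) = 1820 ways to pick any 4 of the 16.
Selections missing a whole group: no lawyers → C(10,4) = 210; no consultants → C(13,4) = 715; no accountants → C(9,4) = 126.
Add back selections omitting two groups (i.e. drawn from a single group): C(6,4) + C(3,4) + C(7,4) = 50.
By inclusion–exclusion: 1820 − 1051 + 50 = 819.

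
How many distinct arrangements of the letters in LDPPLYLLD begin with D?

840

Fix D in the first position and arrange the remaining 8 letters.
Those 8 letters have L appearing 4 times and P appearing twice, giving (8)!/(4!·2!) = 840.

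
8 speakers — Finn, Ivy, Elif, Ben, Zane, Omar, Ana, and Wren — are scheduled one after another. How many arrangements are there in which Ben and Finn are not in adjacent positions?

30240

Of the 8! = 40320 arrangements, those with Ben and Finn adjacent number 2 × 7! = 10080 (treat the pair as a block with 2 internal orders).
Complementary counting: 40320 − 10080 = 30240.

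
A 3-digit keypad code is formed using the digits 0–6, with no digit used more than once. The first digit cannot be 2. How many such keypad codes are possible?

The first digit has 7−1 = 6 choices (anything except 2).
The remaining 2 digits are filled from the other 6 symbols without repetition: 6 × 5 = 30.
Total: 6 × 30 = 180.

180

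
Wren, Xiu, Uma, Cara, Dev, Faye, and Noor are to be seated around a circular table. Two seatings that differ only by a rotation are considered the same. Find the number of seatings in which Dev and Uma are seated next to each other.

240

Glue Dev and Uma into a block (2 internal orders). Seating 6 units around a circle gives (5)! arrangements.
So 2 × (5)! = 2 × 120 = 240.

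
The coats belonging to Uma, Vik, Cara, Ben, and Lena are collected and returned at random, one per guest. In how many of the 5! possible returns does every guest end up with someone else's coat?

44

This is the derangement count D_5: permutations of 5 items with no fixed point.
By inclusion–exclusion this is Σ_{j=0}^{5} (−1)^j C(5,j)·(5−j)!.
Computing: 120 − 120 + 60 − 20 + 5 − 1 = 44.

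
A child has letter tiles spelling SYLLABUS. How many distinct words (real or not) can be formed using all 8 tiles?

10080

The 8 letters of SYLLABUS have repeats: L appearing twice and S appearing twice.
The number of distinct arrangements is 8!/(2!·2!) = 40320/4 = 10080.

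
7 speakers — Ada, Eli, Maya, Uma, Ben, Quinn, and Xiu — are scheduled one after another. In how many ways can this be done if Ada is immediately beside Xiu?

Place the 5 others and the Ada-Xiu pair as 6 objects in a line; the pair has 2 internal arrangements.
So the count is 2·(6)! = 1440.

1440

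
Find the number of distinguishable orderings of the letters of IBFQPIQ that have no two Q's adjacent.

Total arrangements of IBFQPIQ: 7!/(2!·2!) = 1260.
Arrangements with the Q's together: treat QQ as one letter, giving (6)!/(2!) = 360.
Hence 1260 − 360 = 900.

900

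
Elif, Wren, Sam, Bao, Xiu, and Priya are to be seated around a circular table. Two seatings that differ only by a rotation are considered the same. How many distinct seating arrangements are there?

120

Seat Elif anywhere (absorbing the rotational symmetry), then permute the other 5: (5)! = 120.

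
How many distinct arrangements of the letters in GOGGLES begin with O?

Fix O in the first position and arrange the remaining 6 letters.
Those 6 letters have G appearing 3 times, giving (6)!/(3!) = 120.

120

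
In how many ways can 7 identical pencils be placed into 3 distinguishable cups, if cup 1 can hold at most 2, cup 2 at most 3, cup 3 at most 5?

Without the upper bounds there are C(9,2) = 36 ways to split 7 among 3 cups.
Subtract solutions that violate a single cap (substitute x_i' = x_i − (cap_i+1)): x_1 ≥ 3 gives C(6,2) = 15; x_2 ≥ 4 gives C(5,2) = 10; x_3 ≥ 6 gives C(3,2) = 3. Together 28.
Add back pairs where two caps are both exceeded: 1 + 0 + 0 = 1.
By inclusion–exclusion the count is 36 − 28 + 1 = 9.

9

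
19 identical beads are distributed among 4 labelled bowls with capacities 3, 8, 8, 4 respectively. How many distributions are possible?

34

By stars and bars, unrestricted non-negative solutions to x_1+…+x_4 = 19 number C(19+3,3) = 1540.
Subtract solutions that violate a single cap (substitute x_i' = x_i − (cap_i+1)): x_1 ≥ 4 gives C(18,3) = 816; x_2 ≥ 9 gives C(13,3) = 286; x_3 ≥ 9 gives C(13,3) = 286; x_4 ≥ 5 gives C(17,3) = 680. Together 2068.
Add back pairs where two caps are both exceeded: 84 + 84 + 286 + 4 + 56 + 56 = 570.
Subtract triples: 0 + 4 + 4 + 0 = 8.
By inclusion–exclusion the count is 1540 − 2068 + 570 − 8 = 34.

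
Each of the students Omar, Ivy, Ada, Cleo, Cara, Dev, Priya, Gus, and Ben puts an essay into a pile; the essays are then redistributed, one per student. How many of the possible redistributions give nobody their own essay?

Let Aᵢ be the assignments in which student i gets their own essay. We want the size of the complement of A₁∪…∪A_9.
By inclusion–exclusion this is Σ_{j=0}^{9} (−1)^j C(9,j)·(9−j)!.
Computing: 362880 − 362880 + 181440 − 60480 + 15120 − 3024 + 504 − 72 + 9 − 1 = 133496.

133496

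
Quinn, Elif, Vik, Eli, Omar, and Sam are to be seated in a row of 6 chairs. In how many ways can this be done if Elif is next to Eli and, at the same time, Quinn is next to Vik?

96

Treat {Elif,Eli} as one block (2 orders) and {Quinn,Vik} as another (2 orders).
That leaves 4 units to arrange: 2 × 2 × 4! = 4 × 24 = 96.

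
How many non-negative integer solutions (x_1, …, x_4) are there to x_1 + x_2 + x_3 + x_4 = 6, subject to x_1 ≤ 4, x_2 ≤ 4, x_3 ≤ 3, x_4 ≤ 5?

65

Without the upper bounds there are C(9,3) = 84 ways to split 6 among 4 variables.
Subtract solutions that violate a single cap (substitute x_i' = x_i − (cap_i+1)): x_1 ≥ 5 gives C(4,3) = 4; x_2 ≥ 5 gives C(4,3) = 4; x_3 ≥ 4 gives C(5,3) = 10; x_4 ≥ 6 gives C(3,3) = 1. Together 19.
No two caps can be exceeded simultaneously, so the pair terms are all 0.
By inclusion–exclusion the count is 84 − 19 + 0 = 65.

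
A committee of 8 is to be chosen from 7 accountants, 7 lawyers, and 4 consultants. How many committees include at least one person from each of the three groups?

Total 8-person selections from all 18: C(18,8) = 43758.
Selections missing a whole group: no accountants → C(11,8) = 165; no lawyers → C(11,8) = 165; no consultants → C(14,8) = 3003.
Add back selections omitting two groups (i.e. drawn from a single group): C(7,8) + C(7,8) + C(4,8) = 0.
By inclusion–exclusion: 43758 − 3333 + 0 = 40425.

40425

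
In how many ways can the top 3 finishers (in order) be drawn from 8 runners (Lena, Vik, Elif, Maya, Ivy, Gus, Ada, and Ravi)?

There are 8 choices for 1st place, 7 for 2nd, and 6 for 3rd.
That gives 8 × 7 × 6 = 336.

336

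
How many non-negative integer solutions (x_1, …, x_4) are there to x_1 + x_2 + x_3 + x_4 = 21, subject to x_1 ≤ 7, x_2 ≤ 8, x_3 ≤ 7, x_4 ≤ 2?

19

Ignoring the caps, the number of non-negative solutions to x_1+…+x_4 = 21 is C(24,3) = 2024.
Subtract solutions that violate a single cap (substitute x_i' = x_i − (cap_i+1)): x_1 ≥ 8 gives C(16,3) = 560; x_2 ≥ 9 gives C(15,3) = 455; x_3 ≥ 8 gives C(16,3) = 560; x_4 ≥ 3 gives C(21,3) = 1330. Together 2905.
Add back pairs where two caps are both exceeded: 35 + 56 + 286 + 35 + 220 + 286 = 918.
Subtract triples: 0 + 4 + 10 + 4 = 18.
By inclusion–exclusion the count is 2024 − 2905 + 918 − 18 = 19.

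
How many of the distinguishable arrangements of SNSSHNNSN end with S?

280

Fix S in the last position and arrange the remaining 8 letters.
Those 8 letters have N appearing 4 times and S appearing 3 times, giving (8)!/(4!·3!) = 280.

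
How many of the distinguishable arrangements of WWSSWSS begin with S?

Fix S in the first position and arrange the remaining 6 letters.
Those 6 letters have S appearing 3 times and W appearing 3 times, giving (6)!/(3!·3!) = 20.

20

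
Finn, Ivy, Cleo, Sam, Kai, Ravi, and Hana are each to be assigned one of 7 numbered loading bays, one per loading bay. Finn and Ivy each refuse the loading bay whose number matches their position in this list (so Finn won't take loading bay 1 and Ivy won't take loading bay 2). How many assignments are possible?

3720

Let Aᵢ (for i ∈ {1, 2}) be the placements that put person i in their forbidden loading bay. Any j of these fix j positions, leaving (7−j)! ways to fill the rest, and there are C(2,j) ways to pick which j.
By inclusion–exclusion, the number of valid placements is Σ_{j=0}^{2} (−1)^j C(2,j)·(7−j)!.
Computing: 5040 − 1440 + 120 = 3720.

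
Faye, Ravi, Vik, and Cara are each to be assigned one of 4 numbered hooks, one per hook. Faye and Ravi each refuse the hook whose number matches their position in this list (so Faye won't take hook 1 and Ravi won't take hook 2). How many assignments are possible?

Let Aᵢ (for i ∈ {1, 2}) be the placements that put person i in their forbidden hook. Any j of these fix j positions, leaving (4−j)! ways to fill the rest, and there are C(2,j) ways to pick which j.
By inclusion–exclusion, the number of valid placements is Σ_{j=0}^{2} (−1)^j C(2,j)·(4−j)!.
Computing: 24 − 12 + 2 = 14.

14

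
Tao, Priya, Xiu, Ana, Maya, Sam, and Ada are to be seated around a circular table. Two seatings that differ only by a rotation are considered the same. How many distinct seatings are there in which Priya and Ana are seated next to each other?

Glue Priya and Ana into a block (2 internal orders). Seating 6 units around a circle gives (5)! arrangements.
So 2 × (5)! = 2 × 120 = 240.

240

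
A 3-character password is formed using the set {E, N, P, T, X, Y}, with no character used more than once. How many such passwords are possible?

120

Choose and order 3 of the 6 symbols: the first character has 6 options, the next 5, then 4.
6 × 5 × 4 = 120.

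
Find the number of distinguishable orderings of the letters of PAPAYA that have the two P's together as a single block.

Treat the 2 copies of P as a single block. The multiset to arrange is then {PP, A, A, A, Y}, 5 items in all.
That gives (5)!/(3!) = 20 arrangements.

20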